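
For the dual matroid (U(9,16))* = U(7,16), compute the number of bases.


The dual of U(r,n) is U(n-r, n) = U(7,16).
Bases of U(7,16) are all (7)-element subsets.
|B(M*)| = (16 choose 7) = 11440.

11440


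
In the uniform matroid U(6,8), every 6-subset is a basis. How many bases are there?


Bases of U(6,8) are all 6-element subsets of the 8-element ground set.
Number of bases = C(8,6).
C(8,6) = 28.

28


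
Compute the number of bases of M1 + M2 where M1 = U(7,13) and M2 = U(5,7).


Bases of a direct sum M1 + M2: |B| = |B(M1)| * |B(M2)|.
|B(U(7,13))| = C(13,7) = 1716.
|B(U(5,7))| = C(7,5) = 21.
Total bases = 1716 * 21 = 36036.

36036


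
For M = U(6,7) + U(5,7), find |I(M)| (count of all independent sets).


For a direct sum, |I(M1+M2)| = |I(M1)| * |I(M2)|.
|I(U(6,7))| = sum C(7,k) for k=0..6 = 127.
|I(U(5,7))| = sum C(7,k) for k=0..5 = 120.
Total = 127 * 120 = 15240.

15240


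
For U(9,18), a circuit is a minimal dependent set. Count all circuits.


In U(9,18), circuits are the (10)-element subsets.
Any set of 10 elements is dependent, and removing any one element gives
an independent set of size 9, so it is a minimal dependent set.
Number of circuits = C(18,10) = 43758.

43758


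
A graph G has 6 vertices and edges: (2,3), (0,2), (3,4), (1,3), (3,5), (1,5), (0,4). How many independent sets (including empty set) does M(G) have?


An independent set in a graphic matroid is an acyclic edge subset.
G has 6 vertices and 7 edges.
Enumerate all 2^7 = 128 subsets, checking for acyclicity.
Total independent sets = 105.

105


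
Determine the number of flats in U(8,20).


Flats of U(8,20): every subset of size < 8 is a flat, plus E itself.
Count = C(20,0) + C(20,1) + C(20,2) + C(20,3) + C(20,4) + C(20,5) + C(20,6) + C(20,7) + 1
     = 1 + 20 + 190 + 1140 + 4845 + 15504 + 38760 + 77520 + 1
     = 137981.

137981


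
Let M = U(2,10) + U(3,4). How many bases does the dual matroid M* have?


(M1+M2)* = M1* + M2*.
M1* = U(8,10), bases: C(10,8) = 45.
M2* = U(1,4), bases: C(4,1) = 4.
|B(M*)| = 45 * 4 = 180.

180


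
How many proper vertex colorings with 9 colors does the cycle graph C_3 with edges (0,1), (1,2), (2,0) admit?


P(C_3, k) = (k-1)^3 + (-1)^3*(k-1).
P(9) = (8)^3 - 8
= 512 - 8 = 504.

504


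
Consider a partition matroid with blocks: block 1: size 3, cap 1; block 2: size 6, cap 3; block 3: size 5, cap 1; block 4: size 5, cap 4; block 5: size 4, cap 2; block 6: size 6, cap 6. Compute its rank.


Rank of a partition matroid = sum of min(|Si|, ci) for each block.
= min(3,1) + min(6,3) + min(5,1) + min(5,4) + min(4,2) + min(6,6)
= 1 + 3 + 1 + 4 + 2 + 6
= 17.

17


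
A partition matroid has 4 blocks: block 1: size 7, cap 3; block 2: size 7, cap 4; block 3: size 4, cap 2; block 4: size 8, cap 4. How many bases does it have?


A basis picks exactly ci elements from block i.
Number of bases = product of C(|Si|, ci).
= C(7,3) * C(7,4) * C(4,2) * C(8,4)
= 35 * 35 * 6 * 70
= 514500.

514500


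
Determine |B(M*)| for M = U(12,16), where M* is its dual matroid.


The dual of U(r,n) is U(n-r, n) = U(4,16).
Bases of U(4,16) are all (4)-element subsets.
|B(M*)| = (16 choose 4) = 1820.

1820


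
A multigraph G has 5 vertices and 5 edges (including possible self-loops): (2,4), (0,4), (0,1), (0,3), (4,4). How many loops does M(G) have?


In a graphic matroid, a loop is a self-loop edge (u,u) with rank 0.
Examining all 5 edges for self-loops...
Self-loops found: (4,4)
Number of loops = 1.

1


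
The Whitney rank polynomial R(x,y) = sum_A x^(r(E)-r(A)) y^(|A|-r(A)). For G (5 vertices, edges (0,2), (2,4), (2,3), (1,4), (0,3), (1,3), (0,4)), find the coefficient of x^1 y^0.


R(x,y) = sum over A in 2^E of x^(r(E)-r(A)) * y^(|A|-r(A)).
G has 5 vertices, 7 edges. r(E) = 4.
Enumerate all 2^7 = 128 subsets.
Count subsets with r(E)-r(A)=1 and |A|-r(A)=0: 33.

33


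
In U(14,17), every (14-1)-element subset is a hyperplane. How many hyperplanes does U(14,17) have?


Hyperplanes of U(14,17) are flats of rank 13.
In a uniform matroid, these are exactly the (13)-element subsets.
Count = (17 choose 13) = 2380.

2380


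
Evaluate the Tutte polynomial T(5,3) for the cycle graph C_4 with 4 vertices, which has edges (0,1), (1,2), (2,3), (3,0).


T(C_4; x,y) = x + x^2 + ... + x^(3) + y.
T(5,3) = 5^1 + 5^2 + 5^3 + 3
= 5 + 25 + 125 + 3
= 158.

158


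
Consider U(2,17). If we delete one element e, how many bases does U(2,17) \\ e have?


Deleting e from U(2,17) gives U(2,16) since n > r.
Bases of U(2,16) = C(16,2) = (16 * 15) / (1 * 2) = 120.

120


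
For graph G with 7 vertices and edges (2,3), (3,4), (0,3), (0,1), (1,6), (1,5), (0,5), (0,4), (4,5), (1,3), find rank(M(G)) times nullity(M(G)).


r(M) = |V| - c = 7 - 1 = 6.
nullity = |E| - r(M) = 10 - 6 = 4.
Product = 6 * 4 = 24.

24


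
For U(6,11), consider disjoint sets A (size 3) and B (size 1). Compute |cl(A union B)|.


|A union B| = 3 + 1 = 4 (disjoint).
In U(6,11), cl(S) = S if |S| < 6, else cl(S) = E.
Since 4 < 6, cl(A union B) = A union B.
|cl(A union B)| = 4.

4


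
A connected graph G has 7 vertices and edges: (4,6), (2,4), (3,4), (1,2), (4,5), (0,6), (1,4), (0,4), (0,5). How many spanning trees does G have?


By Kirchhoff's matrix tree theorem, the number of spanning trees equals
the determinant of any cofactor of the Laplacian matrix L.
G has 7 vertices and 9 edges.
Computing the (6 x 6) cofactor determinant gives 24.

24


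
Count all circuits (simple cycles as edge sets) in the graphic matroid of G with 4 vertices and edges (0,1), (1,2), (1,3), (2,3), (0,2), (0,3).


A circuit in a graphic matroid = edge set of a simple cycle.
G has 4 vertices and 6 edges.
Enumerating all minimal edge subsets forming cycles...
Total circuits found: 7.

7


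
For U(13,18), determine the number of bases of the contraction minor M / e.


Contracting e from U(13,18) gives U(12,17).
Bases of U(12,17) = C(17,12) = 17! / (12! * 5!) = 6188.

6188


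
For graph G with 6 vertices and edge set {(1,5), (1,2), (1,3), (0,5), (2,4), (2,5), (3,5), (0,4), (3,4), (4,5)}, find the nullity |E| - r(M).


Cycle rank (nullity) = |E| - r(M) = |E| - (|V| - c).
|E| = 10, |V| = 6, c = 1.
Nullity = 10 - (6 - 1) = 10 - 5 = 5.

5


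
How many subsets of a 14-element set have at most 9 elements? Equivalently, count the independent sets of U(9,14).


Independent sets of U(9,14) are all subsets of size <= 9.
Count = C(14,0) + C(14,1) + C(14,2) + C(14,3) + C(14,4) + C(14,5) + C(14,6) + C(14,7) + C(14,8) + C(14,9)
     = 1 + 14 + 91 + 364 + 1001 + 2002 + 3003 + 3432 + 3003 + 2002
     = 14913.

14913


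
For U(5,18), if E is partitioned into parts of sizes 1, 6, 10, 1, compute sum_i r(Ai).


r(Ai) = min(|Ai|, 5) for each part.
Sum = min(1,5) + min(6,5) + min(10,5) + min(1,5)
    = 1 + 5 + 5 + 1
    = 12.

12


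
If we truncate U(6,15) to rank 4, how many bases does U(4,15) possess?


Truncating U(6,15) to rank 4 gives U(4,15).
Bases of U(4,15) are all 4-element subsets of 15 elements.
Number of bases = C(15,4) = (15 * 14 * 13 * 12) / (1 * 2 * 3 * 4) = 1365.

1365


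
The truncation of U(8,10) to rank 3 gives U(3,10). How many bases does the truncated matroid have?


Truncating U(8,10) to rank 3 gives U(3,10).
Bases of U(3,10) are all 3-element subsets of 10 elements.
Number of bases = C(10,3) = 10! / (3! * 7!) = 120.

120


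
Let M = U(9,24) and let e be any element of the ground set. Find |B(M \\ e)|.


Deleting e from U(9,24) gives U(9,23) since n > r.
Bases of U(9,23) = C(23,9) = 23! / (9! * 14!) = 817190.

817190


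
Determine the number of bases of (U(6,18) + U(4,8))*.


(M1+M2)* = M1* + M2*.
M1* = U(12,18), bases: C(18,12) = 18564.
M2* = U(4,8), bases: C(8,4) = 70.
|B(M*)| = 18564 * 70 = 1299480.

1299480


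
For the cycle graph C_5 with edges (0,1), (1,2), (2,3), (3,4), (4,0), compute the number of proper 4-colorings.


P(C_5, k) = (k-1)^5 + (-1)^5*(k-1).
P(4) = (3)^5 - 3
= 243 - 3 = 240.

240


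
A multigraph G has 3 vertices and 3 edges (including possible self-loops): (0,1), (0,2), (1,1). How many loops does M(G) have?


In a graphic matroid, a loop is a self-loop edge (u,u) with rank 0.
Examining all 3 edges for self-loops...
Self-loops found: (1,1)
Number of loops = 1.

1


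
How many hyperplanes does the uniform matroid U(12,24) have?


Hyperplanes of U(12,24) are flats of rank 11.
In a uniform matroid, these are exactly the (11)-element subsets.
Count = C(24,11) = 2496144.

2496144


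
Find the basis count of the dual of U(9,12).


The dual of U(r,n) is U(n-r, n) = U(3,12).
Bases of U(3,12) are all (3)-element subsets.
|B(M*)| = (12 choose 3) = 220.

220


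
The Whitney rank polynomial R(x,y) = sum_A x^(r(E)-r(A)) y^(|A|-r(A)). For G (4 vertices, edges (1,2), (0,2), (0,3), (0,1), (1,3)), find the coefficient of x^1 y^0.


R(x,y) = sum over A in 2^E of x^(r(E)-r(A)) * y^(|A|-r(A)).
G has 4 vertices, 5 edges. r(E) = 3.
Enumerate all 2^5 = 32 subsets.
Count subsets with r(E)-r(A)=1 and |A|-r(A)=0: 10.

10


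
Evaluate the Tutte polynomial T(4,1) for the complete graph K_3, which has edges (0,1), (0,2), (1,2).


T(K_3; x,y) = x^2 + x + y.
T(4,1) = 16 + 4 + 1 = 21.

21


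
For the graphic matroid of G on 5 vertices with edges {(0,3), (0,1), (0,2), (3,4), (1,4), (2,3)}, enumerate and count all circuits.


A circuit in a graphic matroid = edge set of a simple cycle.
G has 5 vertices and 6 edges.
Enumerating all minimal edge subsets forming cycles...
Total circuits found: 3.

3


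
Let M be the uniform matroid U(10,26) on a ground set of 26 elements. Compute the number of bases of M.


Bases of U(10,26) are all 10-element subsets of the 26-element ground set.
Number of bases = C(26,10).
(26 choose 10) = 5311735.

5311735


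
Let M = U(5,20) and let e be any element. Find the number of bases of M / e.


Contracting e from U(5,20) gives U(4,19).
Bases of U(4,19) = C(19,4) = 19! / (4! * 15!) = 3876.

3876


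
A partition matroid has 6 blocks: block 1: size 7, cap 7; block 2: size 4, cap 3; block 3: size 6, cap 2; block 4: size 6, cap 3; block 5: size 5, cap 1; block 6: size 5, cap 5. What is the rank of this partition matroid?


Rank of a partition matroid = sum of min(|Si|, ci) for each block.
= min(7,7) + min(4,3) + min(6,2) + min(6,3) + min(5,1) + min(5,5)
= 7 + 3 + 2 + 3 + 1 + 5
= 21.

21


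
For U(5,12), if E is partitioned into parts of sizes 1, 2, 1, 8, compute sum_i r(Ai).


r(Ai) = min(|Ai|, 5) for each part.
Sum = min(1,5) + min(2,5) + min(1,5) + min(8,5)
    = 1 + 2 + 1 + 5
    = 9.

9


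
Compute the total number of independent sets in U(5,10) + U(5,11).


For a direct sum, |I(M1+M2)| = |I(M1)| * |I(M2)|.
|I(U(5,10))| = sum C(10,k) for k=0..5 = 638.
|I(U(5,11))| = sum C(11,k) for k=0..5 = 1024.
Total = 638 * 1024 = 653312.

653312


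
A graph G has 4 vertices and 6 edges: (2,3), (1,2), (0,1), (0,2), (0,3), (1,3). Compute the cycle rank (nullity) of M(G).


Cycle rank (nullity) = |E| - r(M) = |E| - (|V| - c).
|E| = 6, |V| = 4, c = 1.
Nullity = 6 - (4 - 1) = 6 - 3 = 3.

3


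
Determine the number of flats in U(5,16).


Flats of U(5,16): every subset of size < 5 is a flat, plus E itself.
Count = (16 choose 0) + (16 choose 1) + (16 choose 2) + (16 choose 3) + (16 choose 4) + 1
     = 1 + 16 + 120 + 560 + 1820 + 1
     = 2518.

2518


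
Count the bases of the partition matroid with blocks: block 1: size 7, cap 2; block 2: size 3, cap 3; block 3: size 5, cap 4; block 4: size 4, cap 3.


A basis picks exactly ci elements from block i.
Number of bases = product of C(|Si|, ci).
= C(7,2) * C(3,3) * C(5,4) * C(4,3)
= 21 * 1 * 5 * 4
= 420.

420


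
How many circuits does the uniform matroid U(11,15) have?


In U(11,15), circuits are the (12)-element subsets.
Any set of 12 elements is dependent, and removing any one element gives
an independent set of size 11, so it is a minimal dependent set.
Number of circuits = (15 choose 12) = 455.

455


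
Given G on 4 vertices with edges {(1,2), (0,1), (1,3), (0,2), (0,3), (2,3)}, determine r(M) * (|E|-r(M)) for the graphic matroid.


r(M) = |V| - c = 4 - 1 = 3.
nullity = |E| - r(M) = 6 - 3 = 3.
Product = 3 * 3 = 9.

9


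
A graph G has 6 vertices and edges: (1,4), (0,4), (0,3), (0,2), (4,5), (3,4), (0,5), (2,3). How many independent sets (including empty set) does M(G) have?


An independent set in a graphic matroid is an acyclic edge subset.
G has 6 vertices and 8 edges.
Enumerate all 2^8 = 256 subsets, checking for acyclicity.
Total independent sets = 164.

164


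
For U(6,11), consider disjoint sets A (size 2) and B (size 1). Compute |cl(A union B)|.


|A union B| = 2 + 1 = 3 (disjoint).
In U(6,11), cl(S) = S if |S| < 6, else cl(S) = E.
Since 3 < 6, cl(A union B) = A union B.
|cl(A union B)| = 3.

3


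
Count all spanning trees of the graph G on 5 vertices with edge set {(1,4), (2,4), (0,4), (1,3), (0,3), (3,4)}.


By Kirchhoff's matrix tree theorem, the number of spanning trees equals
the determinant of any cofactor of the Laplacian matrix L.
G has 5 vertices and 6 edges.
Computing the (4 x 4) cofactor determinant gives 8.

8


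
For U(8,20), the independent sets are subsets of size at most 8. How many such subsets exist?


Independent sets of U(8,20) are all subsets of size <= 8.
Count = C(20,0) + C(20,1) + C(20,2) + C(20,3) + C(20,4) + C(20,5) + C(20,6) + C(20,7) + C(20,8)
     = 1 + 20 + 190 + 1140 + 4845 + 15504 + 38760 + 77520 + 125970
     = 263950.

263950


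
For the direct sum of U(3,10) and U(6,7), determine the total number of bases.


Bases of a direct sum M1 + M2: |B| = |B(M1)| * |B(M2)|.
|B(U(3,10))| = C(10,3) = 120.
|B(U(6,7))| = C(7,6) = 7.
Total bases = 120 * 7 = 840.

840


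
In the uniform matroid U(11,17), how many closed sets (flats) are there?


Flats of U(11,17): every subset of size < 11 is a flat, plus E itself.
Count = C(17,0) + C(17,1) + C(17,2) + C(17,3) + C(17,4) + C(17,5) + C(17,6) + C(17,7) + C(17,8) + C(17,9) + C(17,10) + 1
     = 1 + 17 + 136 + 680 + 2380 + 6188 + 12376 + 19448 + 24310 + 24310 + 19448 + 1
     = 109295.

109295


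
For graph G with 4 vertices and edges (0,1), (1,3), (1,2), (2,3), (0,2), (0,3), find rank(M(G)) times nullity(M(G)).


r(M) = |V| - c = 4 - 1 = 3.
nullity = |E| - r(M) = 6 - 3 = 3.
Product = 3 * 3 = 9.

9


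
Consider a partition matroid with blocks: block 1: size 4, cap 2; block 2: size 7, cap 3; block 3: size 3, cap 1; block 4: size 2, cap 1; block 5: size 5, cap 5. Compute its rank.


Rank of a partition matroid = sum of min(|Si|, ci) for each block.
= min(4,2) + min(7,3) + min(3,1) + min(2,1) + min(5,5)
= 2 + 3 + 1 + 1 + 5
= 12.

12


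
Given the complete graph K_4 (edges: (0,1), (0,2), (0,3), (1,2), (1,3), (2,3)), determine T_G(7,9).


T(K_4; x,y) = x^3 + 3x^2 + 4xy + 2x + y^3 + 3y^2 + 2y.
Substituting x=7, y=9:
= 343 + 147 + 252 + 14 + 729 + 243 + 18
= 1746.

1746


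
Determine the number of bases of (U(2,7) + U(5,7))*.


(M1+M2)* = M1* + M2*.
M1* = U(5,7), bases: C(7,5) = 21.
M2* = U(2,7), bases: C(7,2) = 21.
|B(M*)| = 21 * 21 = 441.

441


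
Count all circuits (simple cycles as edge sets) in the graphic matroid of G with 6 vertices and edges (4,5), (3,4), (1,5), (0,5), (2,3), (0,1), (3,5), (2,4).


A circuit in a graphic matroid = edge set of a simple cycle.
G has 6 vertices and 8 edges.
Enumerating all minimal edge subsets forming cycles...
Total circuits found: 4.

4


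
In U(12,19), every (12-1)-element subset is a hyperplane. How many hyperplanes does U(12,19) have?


Hyperplanes of U(12,19) are flats of rank 11.
In a uniform matroid, these are exactly the (11)-element subsets.
Count = C(19,11) = 75582.

75582


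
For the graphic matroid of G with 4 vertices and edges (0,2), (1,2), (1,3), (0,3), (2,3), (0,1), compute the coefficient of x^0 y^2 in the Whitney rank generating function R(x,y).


R(x,y) = sum over A in 2^E of x^(r(E)-r(A)) * y^(|A|-r(A)).
G has 4 vertices, 6 edges. r(E) = 3.
Enumerate all 2^6 = 64 subsets.
Count subsets with r(E)-r(A)=0 and |A|-r(A)=2: 6.

6


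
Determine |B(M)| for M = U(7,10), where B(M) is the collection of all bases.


Bases of U(7,10) are all 7-element subsets of the 10-element ground set.
Number of bases = C(10,7).
C(10,7) = 10! / (7! * 3!) = 120.

120


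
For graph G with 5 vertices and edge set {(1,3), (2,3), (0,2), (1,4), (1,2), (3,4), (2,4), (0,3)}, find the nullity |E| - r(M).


Cycle rank (nullity) = |E| - r(M) = |E| - (|V| - c).
|E| = 8, |V| = 5, c = 1.
Nullity = 8 - (5 - 1) = 8 - 4 = 4.

4


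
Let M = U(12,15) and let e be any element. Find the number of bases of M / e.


Contracting e from U(12,15) gives U(11,14).
Bases of U(11,14) = C(14,11) = 364.

364


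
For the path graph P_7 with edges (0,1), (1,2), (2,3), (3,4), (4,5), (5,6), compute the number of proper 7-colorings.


P(P_7, k) = k * (k-1)^(6).
P(7) = 7 * 6^6 = 7 * 46656 = 326592.

326592


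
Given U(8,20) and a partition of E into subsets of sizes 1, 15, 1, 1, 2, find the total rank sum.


r(Ai) = min(|Ai|, 8) for each part.
Sum = min(1,8) + min(15,8) + min(1,8) + min(1,8) + min(2,8)
    = 1 + 8 + 1 + 1 + 2
    = 13.

13


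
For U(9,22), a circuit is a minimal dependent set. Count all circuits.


In U(9,22), circuits are the (10)-element subsets.
Any set of 10 elements is dependent, and removing any one element gives
an independent set of size 9, so it is a minimal dependent set.
Number of circuits = C(22,10) = 22! / (10! * 12!) = 646646.

646646


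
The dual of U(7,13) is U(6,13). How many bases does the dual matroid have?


The dual of U(r,n) is U(n-r, n) = U(6,13).
Bases of U(6,13) are all (6)-element subsets.
|B(M*)| = (13 choose 6) = 1716.

1716


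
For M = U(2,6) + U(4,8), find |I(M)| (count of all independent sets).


For a direct sum, |I(M1+M2)| = |I(M1)| * |I(M2)|.
|I(U(2,6))| = sum C(6,k) for k=0..2 = 22.
|I(U(4,8))| = sum C(8,k) for k=0..4 = 163.
Total = 22 * 163 = 3586.

3586


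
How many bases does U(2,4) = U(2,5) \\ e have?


Deleting e from U(2,5) gives U(2,4) since n > r.
Bases of U(2,4) = (4 choose 2) = 6.

6


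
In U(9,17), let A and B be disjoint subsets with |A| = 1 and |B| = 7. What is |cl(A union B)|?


|A union B| = 1 + 7 = 8 (disjoint).
In U(9,17), cl(S) = S if |S| < 9, else cl(S) = E.
Since 8 < 9, cl(A union B) = A union B.
|cl(A union B)| = 8.

8


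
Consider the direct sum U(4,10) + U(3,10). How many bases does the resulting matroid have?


Bases of a direct sum M1 + M2: |B| = |B(M1)| * |B(M2)|.
|B(U(4,10))| = C(10,4) = 210.
|B(U(3,10))| = C(10,3) = 120.
Total bases = 210 * 120 = 25200.

25200


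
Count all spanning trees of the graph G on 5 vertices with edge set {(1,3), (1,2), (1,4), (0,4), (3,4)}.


By Kirchhoff's matrix tree theorem, the number of spanning trees equals
the determinant of any cofactor of the Laplacian matrix L.
G has 5 vertices and 5 edges.
Computing the (4 x 4) cofactor determinant gives 3.

3


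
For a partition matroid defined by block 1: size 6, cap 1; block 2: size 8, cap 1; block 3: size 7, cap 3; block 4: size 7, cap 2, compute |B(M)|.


A basis picks exactly ci elements from block i.
Number of bases = product of C(|Si|, ci).
= C(6,1) * C(8,1) * C(7,3) * C(7,2)
= 6 * 8 * 35 * 21
= 35280.

35280


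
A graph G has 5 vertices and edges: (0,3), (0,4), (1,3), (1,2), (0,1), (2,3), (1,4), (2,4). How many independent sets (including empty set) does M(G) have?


An independent set in a graphic matroid is an acyclic edge subset.
G has 5 vertices and 8 edges.
Enumerate all 2^8 = 256 subsets, checking for acyclicity.
Total independent sets = 134.

134


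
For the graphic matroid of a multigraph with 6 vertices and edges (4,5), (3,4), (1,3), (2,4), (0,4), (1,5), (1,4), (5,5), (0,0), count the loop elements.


In a graphic matroid, a loop is a self-loop edge (u,u) with rank 0.
Examining all 9 edges for self-loops...
Self-loops found: (5,5), (0,0)
Number of loops = 2.

2


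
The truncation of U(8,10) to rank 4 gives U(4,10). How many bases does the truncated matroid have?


Truncating U(8,10) to rank 4 gives U(4,10).
Bases of U(4,10) are all 4-element subsets of 10 elements.
Number of bases = C(10,4) = 10! / (4! * 6!) = 210.

210


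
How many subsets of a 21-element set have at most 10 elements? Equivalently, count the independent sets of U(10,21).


Independent sets of U(10,21) are all subsets of size <= 10.
Count = C(21,0) + C(21,1) + C(21,2) + C(21,3) + C(21,4) + C(21,5) + C(21,6) + C(21,7) + C(21,8) + C(21,9) + C(21,10)
     = 1 + 21 + 210 + 1330 + 5985 + 20349 + 54264 + 116280 + 203490 + 293930 + 352716
     = 1048576.

1048576


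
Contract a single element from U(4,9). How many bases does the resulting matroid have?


Contracting e from U(4,9) gives U(3,8).
Bases of U(3,8) = C(8,3) = 8! / (3! * 5!) = 56.

56


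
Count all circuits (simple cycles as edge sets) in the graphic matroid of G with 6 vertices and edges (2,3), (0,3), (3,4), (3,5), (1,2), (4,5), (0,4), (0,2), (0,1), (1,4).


A circuit in a graphic matroid = edge set of a simple cycle.
G has 6 vertices and 10 edges.
Enumerating all minimal edge subsets forming cycles...
Total circuits found: 21.

21


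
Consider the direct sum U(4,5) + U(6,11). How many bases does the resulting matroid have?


Bases of a direct sum M1 + M2: |B| = |B(M1)| * |B(M2)|.
|B(U(4,5))| = C(5,4) = 5.
|B(U(6,11))| = C(11,6) = 462.
Total bases = 5 * 462 = 2310.

2310


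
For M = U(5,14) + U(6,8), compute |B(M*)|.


(M1+M2)* = M1* + M2*.
M1* = U(9,14), bases: C(14,9) = 2002.
M2* = U(2,8), bases: C(8,2) = 28.
|B(M*)| = 2002 * 28 = 56056.

56056


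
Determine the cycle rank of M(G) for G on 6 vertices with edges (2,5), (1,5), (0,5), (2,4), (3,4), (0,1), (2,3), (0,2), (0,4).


Cycle rank (nullity) = |E| - r(M) = |E| - (|V| - c).
|E| = 9, |V| = 6, c = 1.
Nullity = 9 - (6 - 1) = 9 - 5 = 4.

4


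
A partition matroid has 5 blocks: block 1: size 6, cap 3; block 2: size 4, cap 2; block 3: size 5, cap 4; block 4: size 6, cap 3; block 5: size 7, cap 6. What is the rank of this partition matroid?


Rank of a partition matroid = sum of min(|Si|, ci) for each block.
= min(6,3) + min(4,2) + min(5,4) + min(6,3) + min(7,6)
= 3 + 2 + 4 + 3 + 6
= 18.

18


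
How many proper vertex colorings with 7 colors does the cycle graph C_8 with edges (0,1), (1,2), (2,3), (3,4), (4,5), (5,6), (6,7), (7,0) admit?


P(C_8, k) = (k-1)^8 + (-1)^8*(k-1).
P(7) = (6)^8 + 6
= 1679616 + 6 = 1679622.

1679622


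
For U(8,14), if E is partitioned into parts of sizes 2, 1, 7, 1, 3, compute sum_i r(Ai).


r(Ai) = min(|Ai|, 8) for each part.
Sum = min(2,8) + min(1,8) + min(7,8) + min(1,8) + min(3,8)
    = 2 + 1 + 7 + 1 + 3
    = 14.

14


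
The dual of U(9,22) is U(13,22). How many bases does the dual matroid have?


The dual of U(r,n) is U(n-r, n) = U(13,22).
Bases of U(13,22) are all (13)-element subsets.
|B(M*)| = C(22,13) = 22! / (13! * 9!) = 497420.

497420


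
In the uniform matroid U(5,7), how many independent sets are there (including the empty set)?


Independent sets of U(5,7) are all subsets of size <= 5.
Count = C(7,0) + C(7,1) + C(7,2) + C(7,3) + C(7,4) + C(7,5)
     = 1 + 7 + 21 + 35 + 35 + 21
     = 120.

120


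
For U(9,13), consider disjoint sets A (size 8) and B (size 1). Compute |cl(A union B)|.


|A union B| = 8 + 1 = 9 (disjoint).
In U(9,13), cl(S) = S if |S| < 9, else cl(S) = E.
Since 9 >= 9, cl(A union B) = E.
|cl(A union B)| = 13.

13


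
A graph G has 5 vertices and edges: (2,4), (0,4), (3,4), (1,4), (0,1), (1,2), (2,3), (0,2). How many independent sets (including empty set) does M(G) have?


An independent set in a graphic matroid is an acyclic edge subset.
G has 5 vertices and 8 edges.
Enumerate all 2^8 = 256 subsets, checking for acyclicity.
Total independent sets = 128.

128


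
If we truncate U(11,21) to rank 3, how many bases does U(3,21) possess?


Truncating U(11,21) to rank 3 gives U(3,21).
Bases of U(3,21) are all 3-element subsets of 21 elements.
Number of bases = C(21,3) = 21! / (3! * 18!) = 1330.

1330


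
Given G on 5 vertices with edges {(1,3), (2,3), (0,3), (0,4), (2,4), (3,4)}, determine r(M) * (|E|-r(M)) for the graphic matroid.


r(M) = |V| - c = 5 - 1 = 4.
nullity = |E| - r(M) = 6 - 4 = 2.
Product = 4 * 2 = 8.

8


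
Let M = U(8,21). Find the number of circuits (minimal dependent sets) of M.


In U(8,21), circuits are the (9)-element subsets.
Any set of 9 elements is dependent, and removing any one element gives
an independent set of size 8, so it is a minimal dependent set.
Number of circuits = C(21,9) = 21! / (9! * 12!) = 293930.

293930


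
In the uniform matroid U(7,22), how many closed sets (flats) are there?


Flats of U(7,22): every subset of size < 7 is a flat, plus E itself.
Count = C(22,0) + C(22,1) + C(22,2) + C(22,3) + C(22,4) + C(22,5) + C(22,6) + 1
     = 1 + 22 + 231 + 1540 + 7315 + 26334 + 74613 + 1
     = 110057.

110057


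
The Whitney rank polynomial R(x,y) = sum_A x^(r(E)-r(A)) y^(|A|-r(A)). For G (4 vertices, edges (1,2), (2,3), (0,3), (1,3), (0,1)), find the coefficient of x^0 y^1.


R(x,y) = sum over A in 2^E of x^(r(E)-r(A)) * y^(|A|-r(A)).
G has 4 vertices, 5 edges. r(E) = 3.
Enumerate all 2^5 = 32 subsets.
Count subsets with r(E)-r(A)=0 and |A|-r(A)=1: 5.

5


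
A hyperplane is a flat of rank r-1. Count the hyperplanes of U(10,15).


Hyperplanes of U(10,15) are flats of rank 9.
In a uniform matroid, these are exactly the (9)-element subsets.
Count = C(15,9) = 5005.

5005


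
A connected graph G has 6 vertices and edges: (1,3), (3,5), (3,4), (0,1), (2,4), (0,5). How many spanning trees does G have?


By Kirchhoff's matrix tree theorem, the number of spanning trees equals
the determinant of any cofactor of the Laplacian matrix L.
G has 6 vertices and 6 edges.
Computing the (5 x 5) cofactor determinant gives 4.

4


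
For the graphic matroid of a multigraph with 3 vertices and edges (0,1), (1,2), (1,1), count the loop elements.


In a graphic matroid, a loop is a self-loop edge (u,u) with rank 0.
Examining all 3 edges for self-loops...
Self-loops found: (1,1)
Number of loops = 1.

1


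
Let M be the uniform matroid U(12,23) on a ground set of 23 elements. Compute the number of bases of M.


Bases of U(12,23) are all 12-element subsets of the 23-element ground set.
Number of bases = C(23,12).
(23 choose 12) = 1352078.

1352078


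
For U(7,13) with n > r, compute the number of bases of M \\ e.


Deleting e from U(7,13) gives U(7,12) since n > r.
Bases of U(7,12) = C(12,7) = 792.

792


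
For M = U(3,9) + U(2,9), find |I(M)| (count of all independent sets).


For a direct sum, |I(M1+M2)| = |I(M1)| * |I(M2)|.
|I(U(3,9))| = sum C(9,k) for k=0..3 = 130.
|I(U(2,9))| = sum C(9,k) for k=0..2 = 46.
Total = 130 * 46 = 5980.

5980


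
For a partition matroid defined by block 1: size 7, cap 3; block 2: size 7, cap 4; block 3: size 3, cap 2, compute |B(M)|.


A basis picks exactly ci elements from block i.
Number of bases = product of C(|Si|, ci).
= C(7,3) * C(7,4) * C(3,2)
= 35 * 35 * 3
= 3675.

3675


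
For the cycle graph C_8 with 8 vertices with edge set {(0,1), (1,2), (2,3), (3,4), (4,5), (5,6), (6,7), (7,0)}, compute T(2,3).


T(C_8; x,y) = x + x^2 + ... + x^(7) + y.
T(2,3) = 2^1 + 2^2 + 2^3 + 2^4 + 2^5 + 2^6 + 2^7 + 3
= 2 + 4 + 8 + 16 + 32 + 64 + 128 + 3
= 257.

257


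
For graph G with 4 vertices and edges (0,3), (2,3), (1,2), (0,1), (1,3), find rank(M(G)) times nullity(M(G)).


r(M) = |V| - c = 4 - 1 = 3.
nullity = |E| - r(M) = 5 - 3 = 2.
Product = 3 * 2 = 6.

6


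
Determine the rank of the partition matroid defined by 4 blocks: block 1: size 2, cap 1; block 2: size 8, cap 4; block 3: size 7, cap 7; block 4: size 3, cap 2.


Rank of a partition matroid = sum of min(|Si|, ci) for each block.
= min(2,1) + min(8,4) + min(7,7) + min(3,2)
= 1 + 4 + 7 + 2
= 14.

14


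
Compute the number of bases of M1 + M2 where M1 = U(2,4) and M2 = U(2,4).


Bases of a direct sum M1 + M2: |B| = |B(M1)| * |B(M2)|.
|B(U(2,4))| = C(4,2) = 6.
|B(U(2,4))| = C(4,2) = 6.
Total bases = 6 * 6 = 36.

36


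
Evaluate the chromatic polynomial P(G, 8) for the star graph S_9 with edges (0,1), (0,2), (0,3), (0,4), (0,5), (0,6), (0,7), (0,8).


P(tree, k) = k * (k-1)^(8) for any tree on 9 vertices.
P(8) = 8 * 7^8 = 8 * 5764801 = 46118408.

46118408


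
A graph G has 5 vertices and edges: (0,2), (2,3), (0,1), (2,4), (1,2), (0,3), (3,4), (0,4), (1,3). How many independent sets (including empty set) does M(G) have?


An independent set in a graphic matroid is an acyclic edge subset.
G has 5 vertices and 9 edges.
Enumerate all 2^9 = 512 subsets, checking for acyclicity.
Total independent sets = 198.

198


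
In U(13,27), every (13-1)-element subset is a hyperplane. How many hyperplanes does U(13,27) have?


Hyperplanes of U(13,27) are flats of rank 12.
In a uniform matroid, these are exactly the (12)-element subsets.
Count = C(27,12) = 27! / (12! * 15!) = 17383860.

17383860


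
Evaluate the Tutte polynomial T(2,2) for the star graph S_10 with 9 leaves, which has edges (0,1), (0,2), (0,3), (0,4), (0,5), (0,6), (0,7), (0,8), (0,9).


A star on 10 vertices is a tree with 9 edges.
T(x,y) = x^(9) for any tree.
T(2,2) = 2^9 = 512.

512


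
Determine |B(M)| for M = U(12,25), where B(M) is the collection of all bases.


Bases of U(12,25) are all 12-element subsets of the 25-element ground set.
Number of bases = C(25,12).
C(25,12) = 25! / (12! * 13!) = 5200300.

5200300


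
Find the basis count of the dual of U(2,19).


The dual of U(r,n) is U(n-r, n) = U(17,19).
Bases of U(17,19) are all (17)-element subsets.
|B(M*)| = C(19,17) = 19! / (17! * 2!) = 171.

171


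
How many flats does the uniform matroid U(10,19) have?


Flats of U(10,19): every subset of size < 10 is a flat, plus E itself.
Count = C(19,0) + C(19,1) + C(19,2) + C(19,3) + C(19,4) + C(19,5) + C(19,6) + C(19,7) + C(19,8) + C(19,9) + 1
     = 1 + 19 + 171 + 969 + 3876 + 11628 + 27132 + 50388 + 75582 + 92378 + 1
     = 262145.

262145


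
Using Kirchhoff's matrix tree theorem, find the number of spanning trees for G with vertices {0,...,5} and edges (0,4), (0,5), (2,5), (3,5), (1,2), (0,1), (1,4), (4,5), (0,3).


By Kirchhoff's matrix tree theorem, the number of spanning trees equals
the determinant of any cofactor of the Laplacian matrix L.
G has 6 vertices and 9 edges.
Computing the (5 x 5) cofactor determinant gives 61.

61


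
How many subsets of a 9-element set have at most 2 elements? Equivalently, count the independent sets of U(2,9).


Independent sets of U(2,9) are all subsets of size <= 2.
Count = C(9,0) + C(9,1) + C(9,2)
     = 1 + 9 + 36
     = 46.

46


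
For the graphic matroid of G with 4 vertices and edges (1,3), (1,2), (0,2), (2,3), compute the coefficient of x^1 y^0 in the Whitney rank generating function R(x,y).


R(x,y) = sum over A in 2^E of x^(r(E)-r(A)) * y^(|A|-r(A)).
G has 4 vertices, 4 edges. r(E) = 3.
Enumerate all 2^4 = 16 subsets.
Count subsets with r(E)-r(A)=1 and |A|-r(A)=0: 6.

6


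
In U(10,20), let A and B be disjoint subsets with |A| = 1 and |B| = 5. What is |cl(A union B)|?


|A union B| = 1 + 5 = 6 (disjoint).
In U(10,20), cl(S) = S if |S| < 10, else cl(S) = E.
Since 6 < 10, cl(A union B) = A union B.
|cl(A union B)| = 6.

6


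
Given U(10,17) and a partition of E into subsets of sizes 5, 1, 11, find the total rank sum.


r(Ai) = min(|Ai|, 10) for each part.
Sum = min(5,10) + min(1,10) + min(11,10)
    = 5 + 1 + 10
    = 16.

16


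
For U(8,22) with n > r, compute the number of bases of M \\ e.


Deleting e from U(8,22) gives U(8,21) since n > r.
Bases of U(8,21) = C(21,8) = 21! / (8! * 13!) = 203490.

203490


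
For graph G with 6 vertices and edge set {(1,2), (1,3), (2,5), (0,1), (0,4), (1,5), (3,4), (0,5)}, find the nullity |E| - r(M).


Cycle rank (nullity) = |E| - r(M) = |E| - (|V| - c).
|E| = 8, |V| = 6, c = 1.
Nullity = 8 - (6 - 1) = 8 - 5 = 3.

3


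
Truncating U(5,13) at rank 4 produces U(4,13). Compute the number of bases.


Truncating U(5,13) to rank 4 gives U(4,13).
Bases of U(4,13) are all 4-element subsets of 13 elements.
Number of bases = C(13,4) = (13 * 12 * 11 * 10) / (1 * 2 * 3 * 4) = 715.

715


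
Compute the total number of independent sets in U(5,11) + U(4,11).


For a direct sum, |I(M1+M2)| = |I(M1)| * |I(M2)|.
|I(U(5,11))| = sum C(11,k) for k=0..5 = 1024.
|I(U(4,11))| = sum C(11,k) for k=0..4 = 562.
Total = 1024 * 562 = 575488.

575488


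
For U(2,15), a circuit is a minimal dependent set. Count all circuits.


In U(2,15), circuits are the (3)-element subsets.
Any set of 3 elements is dependent, and removing any one element gives
an independent set of size 2, so it is a minimal dependent set.
Number of circuits = C(15,3) = 15! / (3! * 12!) = 455.

455


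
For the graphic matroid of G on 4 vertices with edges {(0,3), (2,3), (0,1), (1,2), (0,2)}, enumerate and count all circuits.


A circuit in a graphic matroid = edge set of a simple cycle.
G has 4 vertices and 5 edges.
Enumerating all minimal edge subsets forming cycles...
Total circuits found: 3.

3


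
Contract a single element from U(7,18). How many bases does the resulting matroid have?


Contracting e from U(7,18) gives U(6,17).
Bases of U(6,17) = (17 choose 6) = 12376.

12376


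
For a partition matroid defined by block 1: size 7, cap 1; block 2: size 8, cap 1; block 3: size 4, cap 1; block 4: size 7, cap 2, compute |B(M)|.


A basis picks exactly ci elements from block i.
Number of bases = product of C(|Si|, ci).
= C(7,1) * C(8,1) * C(4,1) * C(7,2)
= 7 * 8 * 4 * 21
= 4704.

4704


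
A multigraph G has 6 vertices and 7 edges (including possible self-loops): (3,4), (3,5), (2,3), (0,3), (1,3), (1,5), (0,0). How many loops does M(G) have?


In a graphic matroid, a loop is a self-loop edge (u,u) with rank 0.
Examining all 7 edges for self-loops...
Self-loops found: (0,0)
Number of loops = 1.

1


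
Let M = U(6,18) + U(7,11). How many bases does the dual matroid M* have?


(M1+M2)* = M1* + M2*.
M1* = U(12,18), bases: C(18,12) = 18564.
M2* = U(4,11), bases: C(11,4) = 330.
|B(M*)| = 18564 * 330 = 6126120.

6126120


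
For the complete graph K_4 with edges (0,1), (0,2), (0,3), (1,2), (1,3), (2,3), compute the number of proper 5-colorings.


P(K_4, k) = k(k-1)(k-2)...(k-3).
P(5) = (5) * (4) * (3) * (2) = 120.

120


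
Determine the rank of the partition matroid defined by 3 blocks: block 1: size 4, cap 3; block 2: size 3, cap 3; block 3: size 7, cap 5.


Rank of a partition matroid = sum of min(|Si|, ci) for each block.
= min(4,3) + min(3,3) + min(7,5)
= 3 + 3 + 5
= 11.

11


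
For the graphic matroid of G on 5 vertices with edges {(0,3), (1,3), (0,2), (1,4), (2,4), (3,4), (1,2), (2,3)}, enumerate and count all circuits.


A circuit in a graphic matroid = edge set of a simple cycle.
G has 5 vertices and 8 edges.
Enumerating all minimal edge subsets forming cycles...
Total circuits found: 12.

12


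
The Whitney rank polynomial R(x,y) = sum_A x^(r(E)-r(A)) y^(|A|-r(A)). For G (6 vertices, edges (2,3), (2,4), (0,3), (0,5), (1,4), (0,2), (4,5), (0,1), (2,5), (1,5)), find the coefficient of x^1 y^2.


R(x,y) = sum over A in 2^E of x^(r(E)-r(A)) * y^(|A|-r(A)).
G has 6 vertices, 10 edges. r(E) = 5.
Enumerate all 2^10 = 1024 subsets.
Count subsets with r(E)-r(A)=1 and |A|-r(A)=2: 49.

49


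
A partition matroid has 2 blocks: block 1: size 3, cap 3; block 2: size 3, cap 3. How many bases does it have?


A basis picks exactly ci elements from block i.
Number of bases = product of C(|Si|, ci).
= C(3,3) * C(3,3)
= 1 * 1
= 1.

1


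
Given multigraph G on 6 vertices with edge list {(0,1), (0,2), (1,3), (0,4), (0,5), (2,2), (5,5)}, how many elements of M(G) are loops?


In a graphic matroid, a loop is a self-loop edge (u,u) with rank 0.
Examining all 7 edges for self-loops...
Self-loops found: (2,2), (5,5)
Number of loops = 2.

2


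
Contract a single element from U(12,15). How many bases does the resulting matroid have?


Contracting e from U(12,15) gives U(11,14).
Bases of U(11,14) = (14 choose 11) = 364.

364


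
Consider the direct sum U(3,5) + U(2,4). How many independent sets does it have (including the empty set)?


For a direct sum, |I(M1+M2)| = |I(M1)| * |I(M2)|.
|I(U(3,5))| = sum C(5,k) for k=0..3 = 26.
|I(U(2,4))| = sum C(4,k) for k=0..2 = 11.
Total = 26 * 11 = 286.

286


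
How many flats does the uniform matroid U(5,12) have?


Flats of U(5,12): every subset of size < 5 is a flat, plus E itself.
Count = (12 choose 0) + (12 choose 1) + (12 choose 2) + (12 choose 3) + (12 choose 4) + 1
     = 1 + 12 + 66 + 220 + 495 + 1
     = 795.

795


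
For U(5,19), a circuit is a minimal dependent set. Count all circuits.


In U(5,19), circuits are the (6)-element subsets.
Any set of 6 elements is dependent, and removing any one element gives
an independent set of size 5, so it is a minimal dependent set.
Number of circuits = C(19,6) = 27132.

27132


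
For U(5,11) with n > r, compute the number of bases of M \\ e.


Deleting e from U(5,11) gives U(5,10) since n > r.
Bases of U(5,10) = (10 choose 5) = 252.

252


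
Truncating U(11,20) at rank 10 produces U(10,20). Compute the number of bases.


Truncating U(11,20) to rank 10 gives U(10,20).
Bases of U(10,20) are all 10-element subsets of 20 elements.
Number of bases = C(20,10) = 20! / (10! * 10!) = 184756.

184756


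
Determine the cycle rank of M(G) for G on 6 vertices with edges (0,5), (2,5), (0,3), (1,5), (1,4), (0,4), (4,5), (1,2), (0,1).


Cycle rank (nullity) = |E| - r(M) = |E| - (|V| - c).
|E| = 9, |V| = 6, c = 1.
Nullity = 9 - (6 - 1) = 9 - 5 = 4.

4


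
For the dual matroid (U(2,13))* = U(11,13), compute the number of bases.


The dual of U(r,n) is U(n-r, n) = U(11,13).
Bases of U(11,13) are all (11)-element subsets.
|B(M*)| = C(13,11) = 78.

78


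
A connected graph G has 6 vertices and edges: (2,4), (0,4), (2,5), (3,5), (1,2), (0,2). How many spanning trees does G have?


By Kirchhoff's matrix tree theorem, the number of spanning trees equals
the determinant of any cofactor of the Laplacian matrix L.
G has 6 vertices and 6 edges.
Computing the (5 x 5) cofactor determinant gives 3.

3


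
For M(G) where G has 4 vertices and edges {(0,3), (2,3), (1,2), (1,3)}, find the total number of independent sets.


An independent set in a graphic matroid is an acyclic edge subset.
G has 4 vertices and 4 edges.
Enumerate all 2^4 = 16 subsets, checking for acyclicity.
Total independent sets = 14.

14


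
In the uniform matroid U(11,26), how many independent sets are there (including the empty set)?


Independent sets of U(11,26) are all subsets of size <= 11.
Count = (26 choose 0) + (26 choose 1) + (26 choose 2) + (26 choose 3) + (26 choose 4) + (26 choose 5) + (26 choose 6) + (26 choose 7) + (26 choose 8) + (26 choose 9) + (26 choose 10) + (26 choose 11)
     = 1 + 26 + 325 + 2600 + 14950 + 65780 + 230230 + 657800 + 1562275 + 3124550 + 5311735 + 7726160
     = 18696432.

18696432


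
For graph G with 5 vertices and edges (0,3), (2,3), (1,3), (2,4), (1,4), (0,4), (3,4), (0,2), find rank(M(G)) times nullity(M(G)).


r(M) = |V| - c = 5 - 1 = 4.
nullity = |E| - r(M) = 8 - 4 = 4.
Product = 4 * 4 = 16.

16


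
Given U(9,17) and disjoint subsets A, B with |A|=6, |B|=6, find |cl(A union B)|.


|A union B| = 6 + 6 = 12 (disjoint).
In U(9,17), cl(S) = S if |S| < 9, else cl(S) = E.
Since 12 >= 9, cl(A union B) = E.
|cl(A union B)| = 17.

17


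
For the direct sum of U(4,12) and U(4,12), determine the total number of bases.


Bases of a direct sum M1 + M2: |B| = |B(M1)| * |B(M2)|.
|B(U(4,12))| = C(12,4) = 495.
|B(U(4,12))| = C(12,4) = 495.
Total bases = 495 * 495 = 245025.

245025
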